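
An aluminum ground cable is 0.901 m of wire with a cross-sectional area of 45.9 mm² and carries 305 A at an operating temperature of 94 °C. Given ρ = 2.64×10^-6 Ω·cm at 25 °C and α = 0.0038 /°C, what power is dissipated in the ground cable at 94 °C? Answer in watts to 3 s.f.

ρ = 2.64×10^-6 Ω·cm = 2.64×10^-8 Ω·m
A = 45.9 mm² = 4.590e-05 m²
R₍25₎ = ρL/A = (2.64×10^-8)(0.901)/(4.590e-05) = 5.182×10^-4 Ω
R₍94₎ = R₍25₎(1 + αΔT) = 5.182×10^-4 × (1 + 0.0038×69) = 6.541×10^-4 Ω
P = I²R = (305)² × 6.541×10^-4 = 60.8 W

60.8 W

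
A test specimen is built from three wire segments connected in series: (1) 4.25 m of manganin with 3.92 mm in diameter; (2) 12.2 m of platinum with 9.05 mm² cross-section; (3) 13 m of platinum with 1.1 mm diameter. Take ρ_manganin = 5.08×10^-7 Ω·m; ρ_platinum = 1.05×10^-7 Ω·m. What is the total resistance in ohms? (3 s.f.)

Seg 1: A = π(d/2)² = π(1.9600e-03 m)² = 1.207e-05 m²
R_1 = (5.08×10^-7)(4.25)/(1.207e-05) = 0.1789 Ω
Seg 2: A = 9.05 mm² = 9.050e-06 m²
R_2 = (1.05×10^-7)(12.2)/(9.050e-06) = 0.1415 Ω
Seg 3: A = π(d/2)² = π(5.5000e-04 m)² = 9.503e-07 m²
R_3 = (1.05×10^-7)(13)/(9.503e-07) = 1.436 Ω
R_total = R_1 + R_2 + R_3 = 1.76 Ω

1.76 Ω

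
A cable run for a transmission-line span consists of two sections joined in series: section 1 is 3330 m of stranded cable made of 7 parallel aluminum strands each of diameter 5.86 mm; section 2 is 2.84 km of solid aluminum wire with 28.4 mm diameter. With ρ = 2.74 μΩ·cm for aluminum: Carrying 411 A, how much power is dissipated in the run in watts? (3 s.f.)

1.02×10^5 W

ρ = 2.74 μΩ·cm = 2.74×10^-8 Ω·m
Section 1: A_strand = π(2.9300e-03)² = 2.697e-05 m²; R₁ = ρL/(N·A_s) = (2.74×10^-8)(3330)/(7×2.697e-05) = 0.4833 Ω
Section 2: A = π(d/2)² = π(1.4200e-02 m)² = 6.335e-04 m²
R₂ = (2.74×10^-8)(2840)/(6.335e-04) = 0.1228 Ω
R = R₁ + R₂ = 0.6061 Ω
P = I²R = (411)² × 0.6061 = 1.02×10^5 W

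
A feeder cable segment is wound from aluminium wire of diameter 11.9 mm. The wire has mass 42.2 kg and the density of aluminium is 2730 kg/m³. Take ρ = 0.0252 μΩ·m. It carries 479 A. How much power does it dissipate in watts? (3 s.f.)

7230 W

ρ = 0.0252 μΩ·m = 2.52×10^-8 Ω·m
A = π(d/2)² = π(5.9500e-03 m)² = 1.1122e-04 m²
L = m/(density·A) = 42.2/(2730×1.1122e-04) = 139 m
R = ρL/A = (2.52×10^-8)(139)/(1.1122e-04) = 0.03149 Ω
P = I²R = (479)² × 0.03149 = 7230 W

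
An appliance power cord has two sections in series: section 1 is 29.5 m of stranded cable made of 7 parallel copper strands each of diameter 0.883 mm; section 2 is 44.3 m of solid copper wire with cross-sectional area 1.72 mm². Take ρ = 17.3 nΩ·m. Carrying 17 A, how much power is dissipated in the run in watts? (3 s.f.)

ρ = 17.3 nΩ·m = 1.73×10^-8 Ω·m
Section 1: A_strand = π(4.4150e-04)² = 6.124e-07 m²; R₁ = ρL/(N·A_s) = (1.73×10^-8)(29.5)/(7×6.124e-07) = 0.1191 Ω
Section 2: A = 1.72 mm² = 1.720e-06 m²
R₂ = (1.73×10^-8)(44.3)/(1.720e-06) = 0.4456 Ω
R = R₁ + R₂ = 0.5646 Ω
P = I²R = (17)² × 0.5646 = 163 W

163 W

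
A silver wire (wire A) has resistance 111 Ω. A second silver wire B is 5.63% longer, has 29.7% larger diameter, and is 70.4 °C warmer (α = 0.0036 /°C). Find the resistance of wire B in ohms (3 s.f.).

R ∝ ρL/d² with ρ ∝ (1+αΔT), so R_B/R_A = (1 + 5.63/100) × (1 + 29.7/100)⁻² × (1 + 0.0036×70.4)
= 1.056 × 0.5945 × 1.253 = 0.7871
R_B = 0.7871 × 111 = 87.4 Ω

87.4 Ω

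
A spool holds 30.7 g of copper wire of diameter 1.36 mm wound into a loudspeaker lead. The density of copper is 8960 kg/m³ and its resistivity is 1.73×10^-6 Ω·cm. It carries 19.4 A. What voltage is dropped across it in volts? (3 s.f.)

ρ = 1.73×10^-6 Ω·cm = 1.73×10^-8 Ω·m
A = π(d/2)² = π(6.8000e-04 m)² = 1.4527e-06 m²
L = m/(density·A) = 0.0307/(8960×1.4527e-06) = 2.359 m
R = ρL/A = (1.73×10^-8)(2.359)/(1.4527e-06) = 0.02809 Ω
V = IR = 19.4 × 0.02809 = 0.545 V

0.545 V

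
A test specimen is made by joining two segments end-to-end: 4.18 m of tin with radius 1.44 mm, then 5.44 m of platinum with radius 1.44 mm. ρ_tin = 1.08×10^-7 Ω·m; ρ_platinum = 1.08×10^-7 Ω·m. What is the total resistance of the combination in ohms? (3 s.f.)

Segment 1: A = πr² = π(1.4400e-03 m)² = 6.514e-06 m²
R₁ = ρL/A = (1.08×10^-7)(4.18)/(6.514e-06) = 0.0693 Ω
R₂ = (1.08×10^-7)(5.44)/(6.514e-06) = 0.09019 Ω
R = R₁ + R₂ = 0.159 Ω

0.159 Ω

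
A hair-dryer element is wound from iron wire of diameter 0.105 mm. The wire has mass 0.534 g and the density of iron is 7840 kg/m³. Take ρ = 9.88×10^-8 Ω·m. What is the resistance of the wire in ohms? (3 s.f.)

A = π(d/2)² = π(5.2500e-05 m)² = 8.6590e-09 m²
L = m/(density·A) = 5.340×10^-4/(7840×8.6590e-09) = 7.866 m
R = ρL/A = (9.88×10^-8)(7.866)/(8.6590e-09) = 89.8 Ω

89.8 Ω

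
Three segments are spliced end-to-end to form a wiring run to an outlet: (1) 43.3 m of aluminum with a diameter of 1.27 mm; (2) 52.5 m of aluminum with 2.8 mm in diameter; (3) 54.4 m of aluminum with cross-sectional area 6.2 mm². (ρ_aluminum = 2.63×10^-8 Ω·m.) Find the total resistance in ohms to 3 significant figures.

Seg 1: A = π(d/2)² = π(6.3500e-04 m)² = 1.267e-06 m²
R_1 = (2.63×10^-8)(43.3)/(1.267e-06) = 0.899 Ω
Seg 2: A = π(d/2)² = π(1.4000e-03 m)² = 6.158e-06 m²
R_2 = (2.63×10^-8)(52.5)/(6.158e-06) = 0.2242 Ω
Seg 3: A = 6.2 mm² = 6.200e-06 m²
R_3 = (2.63×10^-8)(54.4)/(6.200e-06) = 0.2308 Ω
R_total = R_1 + R_2 + R_3 = 1.35 Ω

1.35 Ω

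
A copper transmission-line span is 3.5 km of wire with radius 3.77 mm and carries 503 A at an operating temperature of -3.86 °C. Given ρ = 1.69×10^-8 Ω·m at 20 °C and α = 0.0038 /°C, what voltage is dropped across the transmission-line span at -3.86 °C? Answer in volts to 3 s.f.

A = πr² = π(3.7700e-03 m)² = 4.465e-05 m²
R₍20₎ = ρL/A = (1.69×10^-8)(3500)/(4.465e-05) = 1.325 Ω
R₍-3.86₎ = R₍20₎(1 + αΔT) = 1.325 × (1 + 0.0038×-23.9) = 1.205 Ω
V = IR = 503 × 1.205 = 606 V

606 V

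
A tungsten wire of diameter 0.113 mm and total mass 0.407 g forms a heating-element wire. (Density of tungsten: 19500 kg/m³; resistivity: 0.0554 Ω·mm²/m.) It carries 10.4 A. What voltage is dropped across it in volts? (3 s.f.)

120 V

ρ = 0.0554 Ω·mm²/m = 5.54×10^-8 Ω·m
A = π(d/2)² = π(5.6500e-05 m)² = 1.0029e-08 m²
L = m/(density·A) = 4.070×10^-4/(19500×1.0029e-08) = 2.081 m
R = ρL/A = (5.54×10^-8)(2.081)/(1.0029e-08) = 11.5 Ω
V = IR = 10.4 × 11.5 = 120 V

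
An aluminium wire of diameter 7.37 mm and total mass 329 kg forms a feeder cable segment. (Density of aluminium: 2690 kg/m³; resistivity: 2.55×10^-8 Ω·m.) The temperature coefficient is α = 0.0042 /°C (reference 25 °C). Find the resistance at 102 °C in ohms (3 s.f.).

2.27 Ω

A = π(d/2)² = π(3.6850e-03 m)² = 4.2660e-05 m²
L = m/(density·A) = 329/(2690×4.2660e-05) = 2867 m
R = ρL/A = (2.55×10^-8)(2867)/(4.2660e-05) = 1.714 Ω
R(102 °C) = 1.714 × (1 + 0.0042×77) = 2.27 Ω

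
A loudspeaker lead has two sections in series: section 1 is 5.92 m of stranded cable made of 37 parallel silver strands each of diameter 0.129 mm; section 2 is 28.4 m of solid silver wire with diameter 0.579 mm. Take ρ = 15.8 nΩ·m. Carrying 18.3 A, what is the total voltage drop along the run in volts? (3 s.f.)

ρ = 15.8 nΩ·m = 1.58×10^-8 Ω·m
Section 1: A_strand = π(6.4500e-05)² = 1.307e-08 m²; R₁ = ρL/(N·A_s) = (1.58×10^-8)(5.92)/(37×1.307e-08) = 0.1934 Ω
Section 2: A = π(d/2)² = π(2.8950e-04 m)² = 2.633e-07 m²
R₂ = (1.58×10^-8)(28.4)/(2.633e-07) = 1.704 Ω
R = R₁ + R₂ = 1.898 Ω
V = IR = 18.3 × 1.898 = 34.7 V

34.7 V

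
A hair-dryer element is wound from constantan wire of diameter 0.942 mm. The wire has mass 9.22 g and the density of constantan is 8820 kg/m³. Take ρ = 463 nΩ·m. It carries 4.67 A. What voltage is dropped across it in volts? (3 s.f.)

4.65 V

ρ = 463 nΩ·m = 4.63×10^-7 Ω·m
A = π(d/2)² = π(4.7100e-04 m)² = 6.9693e-07 m²
L = m/(density·A) = 0.00922/(8820×6.9693e-07) = 1.5 m
R = ρL/A = (4.63×10^-7)(1.5)/(6.9693e-07) = 0.9965 Ω
V = IR = 4.67 × 0.9965 = 4.65 V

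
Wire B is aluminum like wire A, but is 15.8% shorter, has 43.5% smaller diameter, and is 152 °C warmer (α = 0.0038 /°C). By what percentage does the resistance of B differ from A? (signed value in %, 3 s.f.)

316%

R ∝ ρL/d² with ρ ∝ (1+αΔT), so R_B/R_A = (1 − 15.8/100) × (1 − 43.5/100)⁻² × (1 + 0.0038×152)
= 0.842 × 3.133 × 1.578 = 4.161
(R_B − R_A)/R_A = 4.161 − 1 = 316%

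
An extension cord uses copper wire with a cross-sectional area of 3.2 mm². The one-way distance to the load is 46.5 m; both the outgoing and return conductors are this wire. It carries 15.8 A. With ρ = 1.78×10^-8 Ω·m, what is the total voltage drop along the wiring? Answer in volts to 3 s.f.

A = 3.2 mm² = 3.200e-06 m²
Total conductor length (both ways) L = 2 × 46.5 = 93 m
R = ρL/A = (1.78×10^-8)(93)/(3.200e-06) = 0.5173 Ω
V = IR = 15.8 × 0.5173 = 8.17 V

8.17 V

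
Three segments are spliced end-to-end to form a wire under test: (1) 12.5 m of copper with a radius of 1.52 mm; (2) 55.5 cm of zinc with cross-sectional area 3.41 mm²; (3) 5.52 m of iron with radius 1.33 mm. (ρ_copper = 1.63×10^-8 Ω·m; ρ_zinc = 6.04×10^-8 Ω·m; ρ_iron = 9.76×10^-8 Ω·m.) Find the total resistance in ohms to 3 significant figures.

Seg 1: A = πr² = π(1.5200e-03 m)² = 7.258e-06 m²
R_1 = (1.63×10^-8)(12.5)/(7.258e-06) = 0.02807 Ω
Seg 2: A = 3.41 mm² = 3.410e-06 m²
R_2 = (6.04×10^-8)(0.555)/(3.410e-06) = 0.00983 Ω
Seg 3: A = πr² = π(1.3300e-03 m)² = 5.557e-06 m²
R_3 = (9.76×10^-8)(5.52)/(5.557e-06) = 0.09695 Ω
R_total = R_1 + R_2 + R_3 = 0.135 Ω

0.135 Ω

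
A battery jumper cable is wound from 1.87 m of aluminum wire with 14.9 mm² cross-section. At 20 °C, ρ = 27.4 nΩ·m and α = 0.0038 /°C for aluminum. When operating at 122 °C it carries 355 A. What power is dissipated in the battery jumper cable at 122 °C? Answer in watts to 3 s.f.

ρ = 27.4 nΩ·m = 2.74×10^-8 Ω·m
A = 14.9 mm² = 1.490e-05 m²
R₍20₎ = ρL/A = (2.74×10^-8)(1.87)/(1.490e-05) = 0.003439 Ω
R₍122₎ = R₍20₎(1 + αΔT) = 0.003439 × (1 + 0.0038×102) = 0.004772 Ω
P = I²R = (355)² × 0.004772 = 601 W

601 W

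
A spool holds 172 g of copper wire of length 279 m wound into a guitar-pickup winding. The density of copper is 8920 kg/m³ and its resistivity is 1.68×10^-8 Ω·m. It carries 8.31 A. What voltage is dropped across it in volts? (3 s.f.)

A = m/(density·L) = 0.172/(8920×279) = 6.9113e-08 m²
R = ρL/A = (1.68×10^-8)(279)/(6.9113e-08) = 67.82 Ω
V = IR = 8.31 × 67.82 = 564 V

564 V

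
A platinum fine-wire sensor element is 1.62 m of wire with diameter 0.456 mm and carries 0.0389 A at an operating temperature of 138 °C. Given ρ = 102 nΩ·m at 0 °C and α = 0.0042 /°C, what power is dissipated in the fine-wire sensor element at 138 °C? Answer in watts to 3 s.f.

0.00242 W

ρ = 102 nΩ·m = 1.02×10^-7 Ω·m
A = π(d/2)² = π(2.2800e-04 m)² = 1.633e-07 m²
R₍0₎ = ρL/A = (1.02×10^-7)(1.62)/(1.633e-07) = 1.012 Ω
R₍138₎ = R₍0₎(1 + αΔT) = 1.012 × (1 + 0.0042×138) = 1.598 Ω
P = I²R = (0.0389)² × 1.598 = 0.00242 W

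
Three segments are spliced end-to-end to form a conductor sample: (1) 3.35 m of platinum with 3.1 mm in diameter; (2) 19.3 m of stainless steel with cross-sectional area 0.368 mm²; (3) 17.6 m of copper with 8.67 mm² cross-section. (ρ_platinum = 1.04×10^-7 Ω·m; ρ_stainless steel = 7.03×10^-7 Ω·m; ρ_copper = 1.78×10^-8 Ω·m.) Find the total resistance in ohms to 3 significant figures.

37.0 Ω

Seg 1: A = π(d/2)² = π(1.5500e-03 m)² = 7.548e-06 m²
R_1 = (1.04×10^-7)(3.35)/(7.548e-06) = 0.04616 Ω
Seg 2: A = 0.368 mm² = 3.680e-07 m²
R_2 = (7.03×10^-7)(19.3)/(3.680e-07) = 36.87 Ω
Seg 3: A = 8.67 mm² = 8.670e-06 m²
R_3 = (1.78×10^-8)(17.6)/(8.670e-06) = 0.03613 Ω
R_total = R_1 + R_2 + R_3 = 37.0 Ω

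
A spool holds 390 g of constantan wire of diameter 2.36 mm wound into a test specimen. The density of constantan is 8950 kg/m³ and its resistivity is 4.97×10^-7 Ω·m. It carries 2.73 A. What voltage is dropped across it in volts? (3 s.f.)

A = π(d/2)² = π(1.1800e-03 m)² = 4.3744e-06 m²
L = m/(density·A) = 0.39/(8950×4.3744e-06) = 9.962 m
R = ρL/A = (4.97×10^-7)(9.962)/(4.3744e-06) = 1.132 Ω
V = IR = 2.73 × 1.132 = 3.09 V

3.09 V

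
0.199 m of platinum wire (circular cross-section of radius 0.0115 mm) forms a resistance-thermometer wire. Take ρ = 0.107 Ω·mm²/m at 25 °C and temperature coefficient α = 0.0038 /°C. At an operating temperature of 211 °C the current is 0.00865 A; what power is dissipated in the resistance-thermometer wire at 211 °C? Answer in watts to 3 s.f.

0.00654 W

ρ = 0.107 Ω·mm²/m = 1.07×10^-7 Ω·m
A = πr² = π(1.1500e-05 m)² = 4.155e-10 m²
R₍25₎ = ρL/A = (1.07×10^-7)(0.199)/(4.155e-10) = 51.25 Ω
R₍211₎ = R₍25₎(1 + αΔT) = 51.25 × (1 + 0.0038×186) = 87.47 Ω
P = I²R = (0.00865)² × 87.47 = 0.00654 W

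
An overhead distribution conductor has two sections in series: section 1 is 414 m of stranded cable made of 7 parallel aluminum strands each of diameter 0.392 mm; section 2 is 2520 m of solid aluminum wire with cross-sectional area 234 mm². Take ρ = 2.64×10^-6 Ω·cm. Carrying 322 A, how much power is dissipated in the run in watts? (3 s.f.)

ρ = 2.64×10^-6 Ω·cm = 2.64×10^-8 Ω·m
Section 1: A_strand = π(1.9600e-04)² = 1.207e-07 m²; R₁ = ρL/(N·A_s) = (2.64×10^-8)(414)/(7×1.207e-07) = 12.94 Ω
Section 2: A = 234 mm² = 2.340e-04 m²
R₂ = (2.64×10^-8)(2520)/(2.340e-04) = 0.2843 Ω
R = R₁ + R₂ = 13.22 Ω
P = I²R = (322)² × 13.22 = 1.37×10^6 W

1.37×10^6 W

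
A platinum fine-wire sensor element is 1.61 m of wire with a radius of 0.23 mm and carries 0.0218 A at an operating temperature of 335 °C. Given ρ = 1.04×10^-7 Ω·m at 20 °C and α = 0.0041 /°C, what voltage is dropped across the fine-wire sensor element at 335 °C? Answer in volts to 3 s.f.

A = πr² = π(2.3000e-04 m)² = 1.662e-07 m²
R₍20₎ = ρL/A = (1.04×10^-7)(1.61)/(1.662e-07) = 1.008 Ω
R₍335₎ = R₍20₎(1 + αΔT) = 1.008 × (1 + 0.0041×315) = 2.309 Ω
V = IR = 0.0218 × 2.309 = 0.0503 V

0.0503 V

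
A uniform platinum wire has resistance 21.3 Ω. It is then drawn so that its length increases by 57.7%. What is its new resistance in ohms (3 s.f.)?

k = 1 + 57.7/100 = 1.577; volume constant ⇒ A' = A/k, so R' = k²R.
R' = 2.487 × 21.3 = 53.0 Ω

53.0 Ω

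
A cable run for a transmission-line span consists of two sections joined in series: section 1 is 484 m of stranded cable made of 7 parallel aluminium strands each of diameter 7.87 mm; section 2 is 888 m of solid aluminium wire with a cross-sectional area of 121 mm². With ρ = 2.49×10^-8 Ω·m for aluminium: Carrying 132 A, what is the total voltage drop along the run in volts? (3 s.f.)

28.8 V

Section 1: A_strand = π(3.9350e-03)² = 4.865e-05 m²; R₁ = ρL/(N·A_s) = (2.49×10^-8)(484)/(7×4.865e-05) = 0.03539 Ω
Section 2: A = 121 mm² = 1.210e-04 m²
R₂ = (2.49×10^-8)(888)/(1.210e-04) = 0.1827 Ω
R = R₁ + R₂ = 0.2181 Ω
V = IR = 132 × 0.2181 = 28.8 V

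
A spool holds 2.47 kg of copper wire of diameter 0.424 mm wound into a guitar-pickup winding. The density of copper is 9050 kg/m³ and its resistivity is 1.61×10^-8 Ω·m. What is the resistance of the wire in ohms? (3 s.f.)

A = π(d/2)² = π(2.1200e-04 m)² = 1.4120e-07 m²
L = m/(density·A) = 2.47/(9050×1.4120e-07) = 1933 m
R = ρL/A = (1.61×10^-8)(1933)/(1.4120e-07) = 220 Ω

220 Ω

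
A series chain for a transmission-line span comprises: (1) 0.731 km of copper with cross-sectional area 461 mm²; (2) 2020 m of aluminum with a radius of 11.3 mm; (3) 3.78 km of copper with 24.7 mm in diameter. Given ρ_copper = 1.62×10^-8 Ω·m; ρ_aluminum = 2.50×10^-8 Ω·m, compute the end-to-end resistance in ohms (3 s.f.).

0.279 Ω

Seg 1: A = 461 mm² = 4.610e-04 m²
R_1 = (1.62×10^-8)(731)/(4.610e-04) = 0.02569 Ω
Seg 2: A = πr² = π(1.1300e-02 m)² = 4.011e-04 m²
R_2 = (2.50×10^-8)(2020)/(4.011e-04) = 0.1259 Ω
Seg 3: A = π(d/2)² = π(1.2350e-02 m)² = 4.792e-04 m²
R_3 = (1.62×10^-8)(3780)/(4.792e-04) = 0.1278 Ω
R_total = R_1 + R_2 + R_3 = 0.279 Ω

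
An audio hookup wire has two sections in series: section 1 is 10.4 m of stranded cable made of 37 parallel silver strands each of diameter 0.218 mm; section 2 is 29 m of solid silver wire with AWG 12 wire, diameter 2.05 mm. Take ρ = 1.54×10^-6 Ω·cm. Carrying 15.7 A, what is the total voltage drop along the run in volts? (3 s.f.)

3.95 V

ρ = 1.54×10^-6 Ω·cm = 1.54×10^-8 Ω·m
Section 1: A_strand = π(1.0900e-04)² = 3.733e-08 m²; R₁ = ρL/(N·A_s) = (1.54×10^-8)(10.4)/(37×3.733e-08) = 0.116 Ω
Section 2: A = π(2.05/2 mm)² = π(1.0250e-03 m)² = 3.301e-06 m²
R₂ = (1.54×10^-8)(29)/(3.301e-06) = 0.1353 Ω
R = R₁ + R₂ = 0.2513 Ω
V = IR = 15.7 × 0.2513 = 3.95 V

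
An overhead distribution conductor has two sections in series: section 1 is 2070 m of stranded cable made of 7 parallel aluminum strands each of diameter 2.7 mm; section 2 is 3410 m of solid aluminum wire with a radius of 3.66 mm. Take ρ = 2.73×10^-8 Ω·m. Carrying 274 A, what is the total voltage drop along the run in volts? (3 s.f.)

Section 1: A_strand = π(1.3500e-03)² = 5.726e-06 m²; R₁ = ρL/(N·A_s) = (2.73×10^-8)(2070)/(7×5.726e-06) = 1.41 Ω
Section 2: A = πr² = π(3.6600e-03 m)² = 4.208e-05 m²
R₂ = (2.73×10^-8)(3410)/(4.208e-05) = 2.212 Ω
R = R₁ + R₂ = 3.622 Ω
V = IR = 274 × 3.622 = 992 V

992 V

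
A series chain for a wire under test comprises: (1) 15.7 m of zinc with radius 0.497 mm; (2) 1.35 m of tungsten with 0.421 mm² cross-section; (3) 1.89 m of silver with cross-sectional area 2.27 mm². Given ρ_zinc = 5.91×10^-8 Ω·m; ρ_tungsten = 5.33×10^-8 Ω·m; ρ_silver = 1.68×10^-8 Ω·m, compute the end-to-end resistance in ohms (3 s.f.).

1.38 Ω

Seg 1: A = πr² = π(4.9700e-04 m)² = 7.760e-07 m²
R_1 = (5.91×10^-8)(15.7)/(7.760e-07) = 1.196 Ω
Seg 2: A = 0.421 mm² = 4.210e-07 m²
R_2 = (5.33×10^-8)(1.35)/(4.210e-07) = 0.1709 Ω
Seg 3: A = 2.27 mm² = 2.270e-06 m²
R_3 = (1.68×10^-8)(1.89)/(2.270e-06) = 0.01399 Ω
R_total = R_1 + R_2 + R_3 = 1.38 Ω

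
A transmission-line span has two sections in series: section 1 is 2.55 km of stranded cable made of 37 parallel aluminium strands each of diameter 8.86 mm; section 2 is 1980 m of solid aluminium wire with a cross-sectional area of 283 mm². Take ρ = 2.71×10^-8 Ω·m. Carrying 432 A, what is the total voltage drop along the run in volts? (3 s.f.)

Section 1: A_strand = π(4.4300e-03)² = 6.165e-05 m²; R₁ = ρL/(N·A_s) = (2.71×10^-8)(2550)/(37×6.165e-05) = 0.03029 Ω
Section 2: A = 283 mm² = 2.830e-04 m²
R₂ = (2.71×10^-8)(1980)/(2.830e-04) = 0.1896 Ω
R = R₁ + R₂ = 0.2199 Ω
V = IR = 432 × 0.2199 = 95.0 V

95.0 V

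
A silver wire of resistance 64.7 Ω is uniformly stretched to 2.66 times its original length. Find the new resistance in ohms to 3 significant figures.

458 Ω

Volume constant ⇒ A' = A/k with k = 2.66. R' = ρ(kL)/(A/k) = k²R.
R' = 7.076 × 64.7 = 458 Ω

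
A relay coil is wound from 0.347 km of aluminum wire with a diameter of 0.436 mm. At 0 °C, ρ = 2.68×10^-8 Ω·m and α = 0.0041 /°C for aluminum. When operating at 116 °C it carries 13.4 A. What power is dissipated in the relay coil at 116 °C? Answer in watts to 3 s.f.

16500 W

A = π(d/2)² = π(2.1800e-04 m)² = 1.493e-07 m²
R₍0₎ = ρL/A = (2.68×10^-8)(347)/(1.493e-07) = 62.29 Ω
R₍116₎ = R₍0₎(1 + αΔT) = 62.29 × (1 + 0.0041×116) = 91.91 Ω
P = I²R = (13.4)² × 91.91 = 16500 W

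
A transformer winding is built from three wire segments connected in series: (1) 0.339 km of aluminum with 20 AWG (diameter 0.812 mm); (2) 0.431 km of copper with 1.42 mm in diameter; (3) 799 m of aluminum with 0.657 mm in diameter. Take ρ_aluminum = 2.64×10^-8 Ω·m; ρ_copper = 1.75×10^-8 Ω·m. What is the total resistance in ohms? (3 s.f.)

Seg 1: A = π(0.812/2 mm)² = π(4.0600e-04 m)² = 5.178e-07 m²
R_1 = (2.64×10^-8)(339)/(5.178e-07) = 17.28 Ω
Seg 2: A = π(d/2)² = π(7.1000e-04 m)² = 1.584e-06 m²
R_2 = (1.75×10^-8)(431)/(1.584e-06) = 4.763 Ω
Seg 3: A = π(d/2)² = π(3.2850e-04 m)² = 3.390e-07 m²
R_3 = (2.64×10^-8)(799)/(3.390e-07) = 62.22 Ω
R_total = R_1 + R_2 + R_3 = 84.3 Ω

84.3 Ω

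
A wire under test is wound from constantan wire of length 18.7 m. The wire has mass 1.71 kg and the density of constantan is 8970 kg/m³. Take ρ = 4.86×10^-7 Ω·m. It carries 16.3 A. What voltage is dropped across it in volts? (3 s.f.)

14.5 V

A = m/(density·L) = 1.71/(8970×18.7) = 1.0194e-05 m²
R = ρL/A = (4.86×10^-7)(18.7)/(1.0194e-05) = 0.8915 Ω
V = IR = 16.3 × 0.8915 = 14.5 V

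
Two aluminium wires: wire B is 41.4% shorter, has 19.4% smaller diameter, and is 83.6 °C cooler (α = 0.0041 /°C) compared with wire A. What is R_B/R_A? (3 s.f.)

0.593

R ∝ ρL/d² with ρ ∝ (1+αΔT), so R_B/R_A = (1 − 41.4/100) × (1 − 19.4/100)⁻² × (1 − 0.0041×83.6)
= 0.586 × 1.539 × 0.6572 = 0.593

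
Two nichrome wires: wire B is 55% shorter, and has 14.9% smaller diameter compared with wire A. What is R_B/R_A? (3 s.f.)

R ∝ L/d², so R_B/R_A = (1 − 55/100) × (1 − 14.9/100)⁻²
= 0.45 × 1.381 = 0.621

0.621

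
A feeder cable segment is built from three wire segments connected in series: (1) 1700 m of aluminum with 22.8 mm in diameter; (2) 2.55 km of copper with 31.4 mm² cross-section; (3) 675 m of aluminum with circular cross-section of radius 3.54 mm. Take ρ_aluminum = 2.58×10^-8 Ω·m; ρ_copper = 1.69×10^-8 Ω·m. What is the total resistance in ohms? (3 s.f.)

1.92 Ω

Seg 1: A = π(d/2)² = π(1.1400e-02 m)² = 4.083e-04 m²
R_1 = (2.58×10^-8)(1700)/(4.083e-04) = 0.1074 Ω
Seg 2: A = 31.4 mm² = 3.140e-05 m²
R_2 = (1.69×10^-8)(2550)/(3.140e-05) = 1.372 Ω
Seg 3: A = πr² = π(3.5400e-03 m)² = 3.937e-05 m²
R_3 = (2.58×10^-8)(675)/(3.937e-05) = 0.4424 Ω
R_total = R_1 + R_2 + R_3 = 1.92 Ω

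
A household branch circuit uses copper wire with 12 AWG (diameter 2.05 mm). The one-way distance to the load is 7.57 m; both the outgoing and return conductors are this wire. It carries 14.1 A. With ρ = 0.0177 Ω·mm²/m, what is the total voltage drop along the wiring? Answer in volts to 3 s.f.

1.14 V

ρ = 0.0177 Ω·mm²/m = 1.77×10^-8 Ω·m
A = π(2.05/2 mm)² = π(1.0250e-03 m)² = 3.301e-06 m²
Total conductor length (both ways) L = 2 × 7.57 = 15.14 m
R = ρL/A = (1.77×10^-8)(15.14)/(3.301e-06) = 0.08119 Ω
V = IR = 14.1 × 0.08119 = 1.14 V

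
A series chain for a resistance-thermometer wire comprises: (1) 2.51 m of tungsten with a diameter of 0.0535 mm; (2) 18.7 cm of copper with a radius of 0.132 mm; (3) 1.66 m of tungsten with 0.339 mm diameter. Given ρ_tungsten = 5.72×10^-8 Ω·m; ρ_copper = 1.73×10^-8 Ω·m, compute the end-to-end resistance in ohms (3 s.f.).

Seg 1: A = π(d/2)² = π(2.6750e-05 m)² = 2.248e-09 m²
R_1 = (5.72×10^-8)(2.51)/(2.248e-09) = 63.87 Ω
Seg 2: A = πr² = π(1.3200e-04 m)² = 5.474e-08 m²
R_2 = (1.73×10^-8)(0.187)/(5.474e-08) = 0.0591 Ω
Seg 3: A = π(d/2)² = π(1.6950e-04 m)² = 9.026e-08 m²
R_3 = (5.72×10^-8)(1.66)/(9.026e-08) = 1.052 Ω
R_total = R_1 + R_2 + R_3 = 65.0 Ω

65.0 Ω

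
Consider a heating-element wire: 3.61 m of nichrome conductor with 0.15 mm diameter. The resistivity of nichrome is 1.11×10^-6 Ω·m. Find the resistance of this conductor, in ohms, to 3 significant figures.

A = π(d/2)² = π(7.5000e-05 m)² = 1.767e-08 m²
R = ρL/A = (1.11×10^-6)(3.61 m)/(1.767e-08 m²) = 227 Ω

227 Ω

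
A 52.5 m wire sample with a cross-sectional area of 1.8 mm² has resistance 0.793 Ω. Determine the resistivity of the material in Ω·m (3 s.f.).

2.72×10^-8 Ω·m

A = 1.8 mm² = 1.800e-06 m²
ρ = RA/L = (0.793)(1.800e-06)/(52.5) = 2.72×10^-8 Ω·m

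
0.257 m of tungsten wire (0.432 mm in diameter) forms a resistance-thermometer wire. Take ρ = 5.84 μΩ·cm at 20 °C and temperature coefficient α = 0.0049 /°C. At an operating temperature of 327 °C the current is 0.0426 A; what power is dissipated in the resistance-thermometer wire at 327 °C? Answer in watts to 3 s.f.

4.65×10^-4 W

ρ = 5.84 μΩ·cm = 5.84×10^-8 Ω·m
A = π(d/2)² = π(2.1600e-04 m)² = 1.466e-07 m²
R₍20₎ = ρL/A = (5.84×10^-8)(0.257)/(1.466e-07) = 0.1024 Ω
R₍327₎ = R₍20₎(1 + αΔT) = 0.1024 × (1 + 0.0049×307) = 0.2564 Ω
P = I²R = (0.0426)² × 0.2564 = 4.65×10^-4 W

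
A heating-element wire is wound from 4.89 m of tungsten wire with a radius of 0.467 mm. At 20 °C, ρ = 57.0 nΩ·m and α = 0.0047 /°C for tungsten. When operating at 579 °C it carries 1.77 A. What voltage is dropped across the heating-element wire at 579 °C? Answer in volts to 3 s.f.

2.61 V

ρ = 57.0 nΩ·m = 5.70×10^-8 Ω·m
A = πr² = π(4.6700e-04 m)² = 6.851e-07 m²
R₍20₎ = ρL/A = (5.70×10^-8)(4.89)/(6.851e-07) = 0.4068 Ω
R₍579₎ = R₍20₎(1 + αΔT) = 0.4068 × (1 + 0.0047×559) = 1.476 Ω
V = IR = 1.77 × 1.476 = 2.61 V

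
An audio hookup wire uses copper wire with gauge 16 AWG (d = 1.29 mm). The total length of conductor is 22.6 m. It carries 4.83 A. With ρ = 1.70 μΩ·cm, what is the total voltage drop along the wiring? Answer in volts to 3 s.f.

ρ = 1.70 μΩ·cm = 1.70×10^-8 Ω·m
A = π(1.29/2 mm)² = π(6.4500e-04 m)² = 1.307e-06 m²
R = ρL/A = (1.70×10^-8)(22.6)/(1.307e-06) = 0.294 Ω
V = IR = 4.83 × 0.294 = 1.42 V

1.42 V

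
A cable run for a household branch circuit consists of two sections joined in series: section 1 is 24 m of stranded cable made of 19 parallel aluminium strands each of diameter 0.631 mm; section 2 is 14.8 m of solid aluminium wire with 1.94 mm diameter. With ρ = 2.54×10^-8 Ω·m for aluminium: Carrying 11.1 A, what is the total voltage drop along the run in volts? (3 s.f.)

2.55 V

Section 1: A_strand = π(3.1550e-04)² = 3.127e-07 m²; R₁ = ρL/(N·A_s) = (2.54×10^-8)(24)/(19×3.127e-07) = 0.1026 Ω
Section 2: A = π(d/2)² = π(9.7000e-04 m)² = 2.956e-06 m²
R₂ = (2.54×10^-8)(14.8)/(2.956e-06) = 0.1272 Ω
R = R₁ + R₂ = 0.2298 Ω
V = IR = 11.1 × 0.2298 = 2.55 V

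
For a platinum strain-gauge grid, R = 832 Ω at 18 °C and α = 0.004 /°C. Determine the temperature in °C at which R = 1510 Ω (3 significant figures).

R = R₀(1 + α(T − T₀)) ⇒ T = T₀ + (R/R₀ − 1)/α
T = 18 + (1510/832 − 1)/0.004 = 18 + (0.8149)/0.004 = 222 °C

222 °C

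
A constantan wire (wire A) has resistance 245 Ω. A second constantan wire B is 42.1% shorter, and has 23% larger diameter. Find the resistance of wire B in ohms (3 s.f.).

93.8 Ω

R ∝ L/d², so R_B/R_A = (1 − 42.1/100) × (1 + 23/100)⁻²
= 0.579 × 0.661 = 0.3827
R_B = 0.3827 × 245 = 93.8 Ω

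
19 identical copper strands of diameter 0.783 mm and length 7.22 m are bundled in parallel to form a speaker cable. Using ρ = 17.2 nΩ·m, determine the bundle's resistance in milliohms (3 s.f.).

13.6 mΩ

ρ = 17.2 nΩ·m = 1.72×10^-8 Ω·m
A_strand = π(3.9150e-04 m)² = 4.815e-07 m²
R_strand = ρL/A = (1.72×10^-8)(7.22)/(4.815e-07) = 0.2579 Ω
R_total = R_strand/N = 0.2579/19 = 13.6 mΩ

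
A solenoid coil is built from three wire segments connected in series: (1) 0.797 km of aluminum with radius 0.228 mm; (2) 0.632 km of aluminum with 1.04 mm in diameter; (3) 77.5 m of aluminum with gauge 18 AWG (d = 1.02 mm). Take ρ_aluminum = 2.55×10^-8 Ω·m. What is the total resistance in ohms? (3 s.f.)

146 Ω

Seg 1: A = πr² = π(2.2800e-04 m)² = 1.633e-07 m²
R_1 = (2.55×10^-8)(797)/(1.633e-07) = 124.4 Ω
Seg 2: A = π(d/2)² = π(5.2000e-04 m)² = 8.495e-07 m²
R_2 = (2.55×10^-8)(632)/(8.495e-07) = 18.97 Ω
Seg 3: A = π(1.02/2 mm)² = π(5.1000e-04 m)² = 8.171e-07 m²
R_3 = (2.55×10^-8)(77.5)/(8.171e-07) = 2.419 Ω
R_total = R_1 + R_2 + R_3 = 146 Ω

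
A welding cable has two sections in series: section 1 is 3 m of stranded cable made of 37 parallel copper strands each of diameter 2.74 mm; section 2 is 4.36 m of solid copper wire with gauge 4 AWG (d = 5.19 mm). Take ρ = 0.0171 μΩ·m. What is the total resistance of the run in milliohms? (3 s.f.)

ρ = 0.0171 μΩ·m = 1.71×10^-8 Ω·m
Section 1: A_strand = π(1.3700e-03)² = 5.896e-06 m²; R₁ = ρL/(N·A_s) = (1.71×10^-8)(3)/(37×5.896e-06) = 2.351×10^-4 Ω
Section 2: A = π(5.19/2 mm)² = π(2.5950e-03 m)² = 2.116e-05 m²
R₂ = (1.71×10^-8)(4.36)/(2.116e-05) = 0.003524 Ω
R = R₁ + R₂ = 3.76 mΩ

3.76 mΩ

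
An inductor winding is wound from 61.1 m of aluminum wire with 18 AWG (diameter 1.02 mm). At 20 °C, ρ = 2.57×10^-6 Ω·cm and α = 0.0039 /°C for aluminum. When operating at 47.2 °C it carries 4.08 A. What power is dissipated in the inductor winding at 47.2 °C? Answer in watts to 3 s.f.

35.4 W

ρ = 2.57×10^-6 Ω·cm = 2.57×10^-8 Ω·m
A = π(1.02/2 mm)² = π(5.1000e-04 m)² = 8.171e-07 m²
R₍20₎ = ρL/A = (2.57×10^-8)(61.1)/(8.171e-07) = 1.922 Ω
R₍47.2₎ = R₍20₎(1 + αΔT) = 1.922 × (1 + 0.0039×27.2) = 2.126 Ω
P = I²R = (4.08)² × 2.126 = 35.4 W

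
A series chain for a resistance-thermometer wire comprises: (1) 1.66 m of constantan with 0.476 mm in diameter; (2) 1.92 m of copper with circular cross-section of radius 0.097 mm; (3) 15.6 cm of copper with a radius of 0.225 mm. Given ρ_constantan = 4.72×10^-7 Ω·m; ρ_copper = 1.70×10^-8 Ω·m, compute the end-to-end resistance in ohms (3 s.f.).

5.52 Ω

Seg 1: A = π(d/2)² = π(2.3800e-04 m)² = 1.780e-07 m²
R_1 = (4.72×10^-7)(1.66)/(1.780e-07) = 4.403 Ω
Seg 2: A = πr² = π(9.7000e-05 m)² = 2.956e-08 m²
R_2 = (1.70×10^-8)(1.92)/(2.956e-08) = 1.104 Ω
Seg 3: A = πr² = π(2.2500e-04 m)² = 1.590e-07 m²
R_3 = (1.70×10^-8)(0.156)/(1.590e-07) = 0.01667 Ω
R_total = R_1 + R_2 + R_3 = 5.52 Ω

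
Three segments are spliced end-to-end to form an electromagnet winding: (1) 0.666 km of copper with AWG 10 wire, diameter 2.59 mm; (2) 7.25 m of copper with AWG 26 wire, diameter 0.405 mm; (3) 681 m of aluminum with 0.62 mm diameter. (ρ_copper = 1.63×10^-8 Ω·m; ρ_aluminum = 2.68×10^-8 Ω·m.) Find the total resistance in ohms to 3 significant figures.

63.4 Ω

Seg 1: A = π(2.59/2 mm)² = π(1.2950e-03 m)² = 5.269e-06 m²
R_1 = (1.63×10^-8)(666)/(5.269e-06) = 2.06 Ω
Seg 2: A = π(0.405/2 mm)² = π(2.0250e-04 m)² = 1.288e-07 m²
R_2 = (1.63×10^-8)(7.25)/(1.288e-07) = 0.9173 Ω
Seg 3: A = π(d/2)² = π(3.1000e-04 m)² = 3.019e-07 m²
R_3 = (2.68×10^-8)(681)/(3.019e-07) = 60.45 Ω
R_total = R_1 + R_2 + R_3 = 63.4 Ω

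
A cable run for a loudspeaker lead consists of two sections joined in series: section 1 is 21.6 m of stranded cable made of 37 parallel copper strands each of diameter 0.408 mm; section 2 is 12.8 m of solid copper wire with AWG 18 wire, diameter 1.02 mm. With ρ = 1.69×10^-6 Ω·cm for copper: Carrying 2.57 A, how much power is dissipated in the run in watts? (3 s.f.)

2.25 W

ρ = 1.69×10^-6 Ω·cm = 1.69×10^-8 Ω·m
Section 1: A_strand = π(2.0400e-04)² = 1.307e-07 m²; R₁ = ρL/(N·A_s) = (1.69×10^-8)(21.6)/(37×1.307e-07) = 0.07546 Ω
Section 2: A = π(1.02/2 mm)² = π(5.1000e-04 m)² = 8.171e-07 m²
R₂ = (1.69×10^-8)(12.8)/(8.171e-07) = 0.2647 Ω
R = R₁ + R₂ = 0.3402 Ω
P = I²R = (2.57)² × 0.3402 = 2.25 W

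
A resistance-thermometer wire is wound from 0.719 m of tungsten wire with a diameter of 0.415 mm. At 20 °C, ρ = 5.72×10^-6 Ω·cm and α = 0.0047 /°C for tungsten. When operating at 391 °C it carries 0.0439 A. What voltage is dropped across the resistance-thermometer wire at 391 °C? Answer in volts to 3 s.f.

0.0366 V

ρ = 5.72×10^-6 Ω·cm = 5.72×10^-8 Ω·m
A = π(d/2)² = π(2.0750e-04 m)² = 1.353e-07 m²
R₍20₎ = ρL/A = (5.72×10^-8)(0.719)/(1.353e-07) = 0.304 Ω
R₍391₎ = R₍20₎(1 + αΔT) = 0.304 × (1 + 0.0047×371) = 0.8342 Ω
V = IR = 0.0439 × 0.8342 = 0.0366 V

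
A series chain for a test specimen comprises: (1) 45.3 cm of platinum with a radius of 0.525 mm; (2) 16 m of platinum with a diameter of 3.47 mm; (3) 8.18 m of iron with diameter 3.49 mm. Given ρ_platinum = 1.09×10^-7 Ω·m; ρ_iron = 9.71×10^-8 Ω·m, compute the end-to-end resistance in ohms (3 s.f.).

0.324 Ω

Seg 1: A = πr² = π(5.2500e-04 m)² = 8.659e-07 m²
R_1 = (1.09×10^-7)(0.453)/(8.659e-07) = 0.05702 Ω
Seg 2: A = π(d/2)² = π(1.7350e-03 m)² = 9.457e-06 m²
R_2 = (1.09×10^-7)(16)/(9.457e-06) = 0.1844 Ω
Seg 3: A = π(d/2)² = π(1.7450e-03 m)² = 9.566e-06 m²
R_3 = (9.71×10^-8)(8.18)/(9.566e-06) = 0.08303 Ω
R_total = R_1 + R_2 + R_3 = 0.324 Ω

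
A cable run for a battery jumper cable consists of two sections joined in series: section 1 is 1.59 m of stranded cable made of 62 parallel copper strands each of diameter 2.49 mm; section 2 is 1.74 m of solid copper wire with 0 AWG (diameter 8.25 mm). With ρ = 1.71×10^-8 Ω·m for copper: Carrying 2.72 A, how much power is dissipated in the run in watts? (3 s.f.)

Section 1: A_strand = π(1.2450e-03)² = 4.870e-06 m²; R₁ = ρL/(N·A_s) = (1.71×10^-8)(1.59)/(62×4.870e-06) = 9.006×10^-5 Ω
Section 2: A = π(8.25/2 mm)² = π(4.1250e-03 m)² = 5.346e-05 m²
R₂ = (1.71×10^-8)(1.74)/(5.346e-05) = 5.566×10^-4 Ω
R = R₁ + R₂ = 6.467×10^-4 Ω
P = I²R = (2.72)² × 6.467×10^-4 = 0.00478 W

0.00478 W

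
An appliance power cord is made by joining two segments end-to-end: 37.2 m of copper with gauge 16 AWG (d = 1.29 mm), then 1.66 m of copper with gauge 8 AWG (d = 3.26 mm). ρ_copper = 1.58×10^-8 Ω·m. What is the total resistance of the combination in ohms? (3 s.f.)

Segment 1: A = π(1.29/2 mm)² = π(6.4500e-04 m)² = 1.307e-06 m²
R₁ = ρL/A = (1.58×10^-8)(37.2)/(1.307e-06) = 0.4497 Ω
Segment 2: A = π(3.26/2 mm)² = π(1.6300e-03 m)² = 8.347e-06 m²
R₂ = (1.58×10^-8)(1.66)/(8.347e-06) = 0.003142 Ω
R = R₁ + R₂ = 0.453 Ω

0.453 Ω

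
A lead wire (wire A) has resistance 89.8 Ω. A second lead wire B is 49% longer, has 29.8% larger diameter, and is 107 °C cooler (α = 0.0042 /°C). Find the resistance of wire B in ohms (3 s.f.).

R ∝ ρL/d² with ρ ∝ (1+αΔT), so R_B/R_A = (1 + 49/100) × (1 + 29.8/100)⁻² × (1 − 0.0042×107)
= 1.49 × 0.5935 × 0.5506 = 0.4869
R_B = 0.4869 × 89.8 = 43.7 Ω

43.7 Ω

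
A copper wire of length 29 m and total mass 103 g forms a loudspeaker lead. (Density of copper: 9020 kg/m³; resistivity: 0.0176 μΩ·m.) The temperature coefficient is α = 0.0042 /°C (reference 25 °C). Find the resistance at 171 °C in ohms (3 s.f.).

ρ = 0.0176 μΩ·m = 1.76×10^-8 Ω·m
A = m/(density·L) = 0.103/(9020×29) = 3.9376e-07 m²
R = ρL/A = (1.76×10^-8)(29)/(3.9376e-07) = 1.296 Ω
R(171 °C) = 1.296 × (1 + 0.0042×146) = 2.09 Ω

2.09 Ω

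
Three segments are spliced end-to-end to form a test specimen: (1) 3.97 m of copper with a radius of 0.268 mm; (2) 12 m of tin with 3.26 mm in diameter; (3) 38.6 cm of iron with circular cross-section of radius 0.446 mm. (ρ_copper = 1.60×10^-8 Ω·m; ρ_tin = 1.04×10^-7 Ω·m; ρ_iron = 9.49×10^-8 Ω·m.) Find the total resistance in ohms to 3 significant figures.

Seg 1: A = πr² = π(2.6800e-04 m)² = 2.256e-07 m²
R_1 = (1.60×10^-8)(3.97)/(2.256e-07) = 0.2815 Ω
Seg 2: A = π(d/2)² = π(1.6300e-03 m)² = 8.347e-06 m²
R_2 = (1.04×10^-7)(12)/(8.347e-06) = 0.1495 Ω
Seg 3: A = πr² = π(4.4600e-04 m)² = 6.249e-07 m²
R_3 = (9.49×10^-8)(0.386)/(6.249e-07) = 0.05862 Ω
R_total = R_1 + R_2 + R_3 = 0.490 Ω

0.490 Ω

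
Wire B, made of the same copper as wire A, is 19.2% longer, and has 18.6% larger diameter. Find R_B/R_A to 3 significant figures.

R ∝ L/d², so R_B/R_A = (1 + 19.2/100) × (1 + 18.6/100)⁻²
= 1.192 × 0.7109 = 0.847

0.847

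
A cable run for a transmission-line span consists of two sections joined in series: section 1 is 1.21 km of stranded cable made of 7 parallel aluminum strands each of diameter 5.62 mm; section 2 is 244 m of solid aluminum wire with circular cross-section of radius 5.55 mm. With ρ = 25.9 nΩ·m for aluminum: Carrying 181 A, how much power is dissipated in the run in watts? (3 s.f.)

8050 W

ρ = 25.9 nΩ·m = 2.59×10^-8 Ω·m
Section 1: A_strand = π(2.8100e-03)² = 2.481e-05 m²; R₁ = ρL/(N·A_s) = (2.59×10^-8)(1210)/(7×2.481e-05) = 0.1805 Ω
Section 2: A = πr² = π(5.5500e-03 m)² = 9.677e-05 m²
R₂ = (2.59×10^-8)(244)/(9.677e-05) = 0.06531 Ω
R = R₁ + R₂ = 0.2458 Ω
P = I²R = (181)² × 0.2458 = 8050 W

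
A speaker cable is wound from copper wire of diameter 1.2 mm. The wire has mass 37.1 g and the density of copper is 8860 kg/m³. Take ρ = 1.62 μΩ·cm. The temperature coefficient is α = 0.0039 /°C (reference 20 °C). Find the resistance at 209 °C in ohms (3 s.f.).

0.0921 Ω

ρ = 1.62 μΩ·cm = 1.62×10^-8 Ω·m
A = π(d/2)² = π(6.0000e-04 m)² = 1.1310e-06 m²
L = m/(density·A) = 0.0371/(8860×1.1310e-06) = 3.702 m
R = ρL/A = (1.62×10^-8)(3.702)/(1.1310e-06) = 0.05303 Ω
R(209 °C) = 0.05303 × (1 + 0.0039×189) = 0.0921 Ω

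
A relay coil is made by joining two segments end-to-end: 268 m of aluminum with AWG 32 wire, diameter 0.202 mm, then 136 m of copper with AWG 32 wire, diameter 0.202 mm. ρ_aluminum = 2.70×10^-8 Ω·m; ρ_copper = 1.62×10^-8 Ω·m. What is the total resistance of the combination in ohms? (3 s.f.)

295 Ω

Segment 1: A = π(0.202/2 mm)² = π(1.0100e-04 m)² = 3.205e-08 m²
R₁ = ρL/A = (2.70×10^-8)(268)/(3.205e-08) = 225.8 Ω
R₂ = (1.62×10^-8)(136)/(3.205e-08) = 68.75 Ω
R = R₁ + R₂ = 295 Ω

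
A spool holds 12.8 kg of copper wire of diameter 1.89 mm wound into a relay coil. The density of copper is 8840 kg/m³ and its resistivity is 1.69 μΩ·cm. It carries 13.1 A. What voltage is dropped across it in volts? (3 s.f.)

ρ = 1.69 μΩ·cm = 1.69×10^-8 Ω·m
A = π(d/2)² = π(9.4500e-04 m)² = 2.8055e-06 m²
L = m/(density·A) = 12.8/(8840×2.8055e-06) = 516.1 m
R = ρL/A = (1.69×10^-8)(516.1)/(2.8055e-06) = 3.109 Ω
V = IR = 13.1 × 3.109 = 40.7 V

40.7 V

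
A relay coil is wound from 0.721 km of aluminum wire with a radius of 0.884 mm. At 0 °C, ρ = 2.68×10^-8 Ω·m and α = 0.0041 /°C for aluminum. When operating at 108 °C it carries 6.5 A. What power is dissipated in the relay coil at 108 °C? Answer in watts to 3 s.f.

480 W

A = πr² = π(8.8400e-04 m)² = 2.455e-06 m²
R₍0₎ = ρL/A = (2.68×10^-8)(721)/(2.455e-06) = 7.871 Ω
R₍108₎ = R₍0₎(1 + αΔT) = 7.871 × (1 + 0.0041×108) = 11.36 Ω
P = I²R = (6.5)² × 11.36 = 480 W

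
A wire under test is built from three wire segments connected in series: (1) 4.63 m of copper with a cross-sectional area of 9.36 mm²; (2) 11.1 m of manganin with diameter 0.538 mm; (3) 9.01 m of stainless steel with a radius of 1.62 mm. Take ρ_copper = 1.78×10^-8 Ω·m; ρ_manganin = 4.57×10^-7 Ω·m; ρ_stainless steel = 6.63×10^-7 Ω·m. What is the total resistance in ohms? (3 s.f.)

23.0 Ω

Seg 1: A = 9.36 mm² = 9.360e-06 m²
R_1 = (1.78×10^-8)(4.63)/(9.360e-06) = 0.008805 Ω
Seg 2: A = π(d/2)² = π(2.6900e-04 m)² = 2.273e-07 m²
R_2 = (4.57×10^-7)(11.1)/(2.273e-07) = 22.31 Ω
Seg 3: A = πr² = π(1.6200e-03 m)² = 8.245e-06 m²
R_3 = (6.63×10^-7)(9.01)/(8.245e-06) = 0.7245 Ω
R_total = R_1 + R_2 + R_3 = 23.0 Ω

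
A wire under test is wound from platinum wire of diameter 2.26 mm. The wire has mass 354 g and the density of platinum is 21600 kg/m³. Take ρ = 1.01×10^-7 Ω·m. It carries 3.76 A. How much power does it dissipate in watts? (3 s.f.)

1.45 W

A = π(d/2)² = π(1.1300e-03 m)² = 4.0115e-06 m²
L = m/(density·A) = 0.354/(21600×4.0115e-06) = 4.085 m
R = ρL/A = (1.01×10^-7)(4.085)/(4.0115e-06) = 0.1029 Ω
P = I²R = (3.76)² × 0.1029 = 1.45 W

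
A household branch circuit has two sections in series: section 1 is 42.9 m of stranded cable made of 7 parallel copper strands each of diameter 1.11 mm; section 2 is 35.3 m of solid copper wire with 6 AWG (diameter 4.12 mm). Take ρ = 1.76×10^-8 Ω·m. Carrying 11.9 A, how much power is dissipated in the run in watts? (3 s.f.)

Section 1: A_strand = π(5.5500e-04)² = 9.677e-07 m²; R₁ = ρL/(N·A_s) = (1.76×10^-8)(42.9)/(7×9.677e-07) = 0.1115 Ω
Section 2: A = π(4.12/2 mm)² = π(2.0600e-03 m)² = 1.333e-05 m²
R₂ = (1.76×10^-8)(35.3)/(1.333e-05) = 0.0466 Ω
R = R₁ + R₂ = 0.1581 Ω
P = I²R = (11.9)² × 0.1581 = 22.4 W

22.4 W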